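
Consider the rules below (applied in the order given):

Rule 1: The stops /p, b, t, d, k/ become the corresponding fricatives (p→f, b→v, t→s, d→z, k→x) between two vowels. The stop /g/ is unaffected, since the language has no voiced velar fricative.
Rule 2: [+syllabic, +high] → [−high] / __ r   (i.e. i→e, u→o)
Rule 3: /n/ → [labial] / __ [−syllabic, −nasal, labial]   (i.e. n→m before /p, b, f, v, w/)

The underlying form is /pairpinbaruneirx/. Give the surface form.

Rule 1 (intervocalic spirantization): no segment meets the environment; /pairpinbaruneirx/ is unchanged.
Rule 2 (pre-rhotic lowering): /i/ is a high vowel immediately before /r/, so it lowers to [e]. /i/ is a high vowel immediately before /r/, so it lowers to [e]. /pairpinbaruneirx/ → paerpinbaruneerx.
Rule 3 (nasal place assimilation): /n/ precedes the labial consonant /b/, so it assimilates in place to [m]. /paerpinbaruneerx/ → paerpimbaruneerx.

paerpimbaruneerx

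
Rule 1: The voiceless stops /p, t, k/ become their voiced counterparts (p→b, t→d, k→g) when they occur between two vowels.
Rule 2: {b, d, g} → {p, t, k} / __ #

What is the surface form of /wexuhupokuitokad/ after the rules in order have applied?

wexuhuboguidogat

Rule 1 (intervocalic voicing): /p/ is a voiceless stop between vowels /u/ and /o/, so it voices to [b]. /k/ is a voiceless stop between vowels /o/ and /u/, so it voices to [g]. /t/ is a voiceless stop between vowels /i/ and /o/, so it voices to [d]. /k/ is a voiceless stop between vowels /o/ and /a/, so it voices to [g]. /wexuhupokuitokad/ → wexuhuboguidogad.
Rule 2 (final devoicing): /d/ is a voiced stop in word-final position, so it devoices to [t]. /wexuhuboguidogad/ → wexuhuboguidogat.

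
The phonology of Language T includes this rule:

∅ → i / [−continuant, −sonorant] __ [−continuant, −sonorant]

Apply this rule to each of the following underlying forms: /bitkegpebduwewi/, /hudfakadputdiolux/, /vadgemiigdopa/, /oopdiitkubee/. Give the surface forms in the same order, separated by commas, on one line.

/bitkegpebduwewi/: /t/ and /k/ form a stop–stop cluster, so [i] is inserted between them. /g/ and /p/ form a stop–stop cluster, so [i] is inserted between them. /b/ and /d/ form a stop–stop cluster, so [i] is inserted between them. → [bitikegipebiduwewi].
/hudfakadputdiolux/: /d/ and /p/ form a stop–stop cluster, so [i] is inserted between them. /t/ and /d/ form a stop–stop cluster, so [i] is inserted between them. → [hudfakadiputidiolux].
/vadgemiigdopa/: /d/ and /g/ form a stop–stop cluster, so [i] is inserted between them. /g/ and /d/ form a stop–stop cluster, so [i] is inserted between them. → [vadigemiigidopa].
/oopdiitkubee/: /p/ and /d/ form a stop–stop cluster, so [i] is inserted between them. /t/ and /k/ form a stop–stop cluster, so [i] is inserted between them. → [oopidiitikubee].

bitikegipebiduwewi, hudfakadiputidiolux, vadigemiigidopa, oopidiitikubee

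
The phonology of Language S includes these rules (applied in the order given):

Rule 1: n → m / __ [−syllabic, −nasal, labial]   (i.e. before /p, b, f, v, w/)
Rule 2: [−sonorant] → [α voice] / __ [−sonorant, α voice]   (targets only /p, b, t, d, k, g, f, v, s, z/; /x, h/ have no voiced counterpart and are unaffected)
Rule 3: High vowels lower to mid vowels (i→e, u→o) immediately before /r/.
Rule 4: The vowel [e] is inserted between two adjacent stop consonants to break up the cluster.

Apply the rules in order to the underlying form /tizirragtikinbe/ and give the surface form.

tizerraketikimbe

Rule 1 (nasal place assimilation): /n/ precedes the labial consonant /b/, so it assimilates in place to [m]. /tizirragtikinbe/ → tizirragtikimbe.
Rule 2 (regressive voicing assimilation): /g/ precedes the voiceless obstruent /t/, so it devoices to [k] by assimilation. /tizirragtikimbe/ → tizirraktikimbe.
Rule 3 (pre-rhotic lowering): /i/ is a high vowel immediately before /r/, so it lowers to [e]. /tizirraktikimbe/ → tizerraktikimbe.
Rule 4 (stop-cluster e-epenthesis): /k/ and /t/ form a stop–stop cluster, so [e] is inserted between them. /tizerraktikimbe/ → tizerraketikimbe.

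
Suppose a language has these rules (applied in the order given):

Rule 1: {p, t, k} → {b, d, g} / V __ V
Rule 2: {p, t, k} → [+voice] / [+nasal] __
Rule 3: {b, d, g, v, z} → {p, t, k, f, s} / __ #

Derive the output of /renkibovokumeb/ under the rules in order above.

rengibovogumep

Rule 1 (intervocalic voicing): /k/ is a voiceless stop between vowels /o/ and /u/, so it voices to [g]. /renkibovokumeb/ → renkibovogumeb.
Rule 2 (post-nasal voicing): /k/ is a voiceless stop immediately after the nasal /n/, so it voices to [g]. /renkibovogumeb/ → rengibovogumeb.
Rule 3 (final devoicing): /b/ is a voiced obstruent in word-final position, so it devoices to [p]. /rengibovogumeb/ → rengibovogumep.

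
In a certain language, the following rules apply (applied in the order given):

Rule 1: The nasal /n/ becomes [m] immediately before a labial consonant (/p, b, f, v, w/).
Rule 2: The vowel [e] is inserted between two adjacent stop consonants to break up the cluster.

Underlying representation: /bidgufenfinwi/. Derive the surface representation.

bidegufemfimwi

Rule 1 (nasal place assimilation): /n/ precedes the labial consonant /f/, so it assimilates in place to [m]. /n/ precedes the labial consonant /w/, so it assimilates in place to [m]. /bidgufenfinwi/ → bidgufemfimwi.
Rule 2 (stop-cluster e-epenthesis): /d/ and /g/ form a stop–stop cluster, so [e] is inserted between them. /bidgufemfimwi/ → bidegufemfimwi.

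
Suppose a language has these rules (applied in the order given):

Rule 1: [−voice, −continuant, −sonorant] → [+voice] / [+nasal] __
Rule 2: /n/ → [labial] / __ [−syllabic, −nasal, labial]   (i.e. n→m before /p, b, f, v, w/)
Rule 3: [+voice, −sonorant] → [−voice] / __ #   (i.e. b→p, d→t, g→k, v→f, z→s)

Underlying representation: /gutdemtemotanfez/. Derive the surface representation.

gutdemdemotamfes

Rule 1 (post-nasal voicing): /t/ is a voiceless stop immediately after the nasal /m/, so it voices to [d]. /gutdemtemotanfez/ → gutdemdemotanfez.
Rule 2 (nasal place assimilation): /n/ precedes the labial consonant /f/, so it assimilates in place to [m]. /gutdemdemotanfez/ → gutdemdemotamfez.
Rule 3 (final devoicing): /z/ is a voiced obstruent in word-final position, so it devoices to [s]. /gutdemdemotamfez/ → gutdemdemotamfes.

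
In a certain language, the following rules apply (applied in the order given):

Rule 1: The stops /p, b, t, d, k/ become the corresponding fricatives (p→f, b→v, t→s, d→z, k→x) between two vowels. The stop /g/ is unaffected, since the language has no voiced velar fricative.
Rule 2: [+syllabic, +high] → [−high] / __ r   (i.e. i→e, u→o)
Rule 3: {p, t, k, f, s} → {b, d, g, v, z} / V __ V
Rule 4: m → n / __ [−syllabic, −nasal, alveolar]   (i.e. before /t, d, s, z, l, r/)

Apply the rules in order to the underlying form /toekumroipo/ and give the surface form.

Rule 1 (intervocalic spirantization): /k/ is a stop between vowels /e/ and /u/, so it spirantizes to the fricative [x]. /p/ is a stop between vowels /i/ and /o/, so it spirantizes to the fricative [f]. /toekumroipo/ → toexumroifo.
Rule 2 (pre-rhotic lowering): no segment meets the environment; /toexumroifo/ is unchanged.
Rule 3 (intervocalic voicing): /f/ is a voiceless obstruent between vowels /i/ and /o/, so it voices to [v]. /toexumroifo/ → toexumroivo.
Rule 4 (nasal place assimilation): /m/ precedes the alveolar consonant /r/, so it assimilates in place to [n]. /toexumroivo/ → toexunroivo.

toexunroivo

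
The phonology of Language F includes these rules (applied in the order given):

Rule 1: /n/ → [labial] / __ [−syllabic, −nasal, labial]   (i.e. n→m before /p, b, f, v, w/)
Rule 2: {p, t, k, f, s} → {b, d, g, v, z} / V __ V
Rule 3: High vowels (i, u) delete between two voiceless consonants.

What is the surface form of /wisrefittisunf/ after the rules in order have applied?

Rule 1 (nasal place assimilation): /n/ precedes the labial consonant /f/, so it assimilates in place to [m]. /wisrefittisunf/ → wisrefittisumf.
Rule 2 (intervocalic voicing): /f/ is a voiceless obstruent between vowels /e/ and /i/, so it voices to [v]. /s/ is a voiceless obstruent between vowels /i/ and /u/, so it voices to [z]. /wisrefittisumf/ → wisrevittizumf.
Rule 3 (high vowel syncope): no segment meets the environment; /wisrevittizumf/ is unchanged.

wisrevittizumf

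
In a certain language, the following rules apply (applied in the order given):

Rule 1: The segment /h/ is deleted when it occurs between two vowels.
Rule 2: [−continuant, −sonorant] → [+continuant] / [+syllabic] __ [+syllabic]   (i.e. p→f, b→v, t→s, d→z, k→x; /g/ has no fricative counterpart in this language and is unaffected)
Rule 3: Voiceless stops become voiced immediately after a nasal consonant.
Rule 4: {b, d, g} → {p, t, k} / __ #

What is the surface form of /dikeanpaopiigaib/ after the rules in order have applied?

Rule 1 (intervocalic h-deletion): no segment meets the environment; /dikeanpaopiigaib/ is unchanged.
Rule 2 (intervocalic spirantization): /k/ is a stop between vowels /i/ and /e/, so it spirantizes to the fricative [x]. /p/ is a stop between vowels /o/ and /i/, so it spirantizes to the fricative [f]. /dikeanpaopiigaib/ → dixeanpaofiigaib.
Rule 3 (post-nasal voicing): /p/ is a voiceless stop immediately after the nasal /n/, so it voices to [b]. /dixeanpaofiigaib/ → dixeanbaofiigaib.
Rule 4 (final devoicing): /b/ is a voiced stop in word-final position, so it devoices to [p]. /dixeanbaofiigaib/ → dixeanbaofiigaip.

dixeanbaofiigaip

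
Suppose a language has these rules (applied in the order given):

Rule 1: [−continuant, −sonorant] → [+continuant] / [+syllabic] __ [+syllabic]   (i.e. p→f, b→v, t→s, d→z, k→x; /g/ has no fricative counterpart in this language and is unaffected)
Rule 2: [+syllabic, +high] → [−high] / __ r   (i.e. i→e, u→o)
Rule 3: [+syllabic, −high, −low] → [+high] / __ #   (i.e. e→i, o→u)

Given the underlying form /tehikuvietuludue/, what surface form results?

tehixuviesuluzui

Rule 1 (intervocalic spirantization): /k/ is a stop between vowels /i/ and /u/, so it spirantizes to the fricative [x]. /t/ is a stop between vowels /e/ and /u/, so it spirantizes to the fricative [s]. /d/ is a stop between vowels /u/ and /u/, so it spirantizes to the fricative [z]. /tehikuvietuludue/ → tehixuviesuluzue.
Rule 2 (pre-rhotic lowering): no segment meets the environment; /tehixuviesuluzue/ is unchanged.
Rule 3 (final vowel raising): /e/ is a mid vowel in word-final position, so it raises to [i]. /tehixuviesuluzue/ → tehixuviesuluzui.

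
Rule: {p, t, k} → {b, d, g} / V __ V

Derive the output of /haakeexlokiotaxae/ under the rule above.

/k/ is a voiceless stop between vowels /a/ and /e/, so it voices to [g].
/k/ is a voiceless stop between vowels /o/ and /i/, so it voices to [g].
/t/ is a voiceless stop between vowels /o/ and /a/, so it voices to [d].
Surface form: [haageexlogiodaxae].

haageexlogiodaxae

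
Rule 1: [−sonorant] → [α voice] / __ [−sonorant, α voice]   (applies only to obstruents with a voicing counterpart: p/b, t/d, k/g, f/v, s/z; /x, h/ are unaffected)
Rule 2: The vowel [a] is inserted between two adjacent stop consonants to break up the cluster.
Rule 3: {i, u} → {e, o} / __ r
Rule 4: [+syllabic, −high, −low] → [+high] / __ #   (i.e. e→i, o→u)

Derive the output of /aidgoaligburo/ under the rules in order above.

Rule 1 (regressive voicing assimilation): no segment meets the environment; /aidgoaligburo/ is unchanged.
Rule 2 (stop-cluster a-epenthesis): /d/ and /g/ form a stop–stop cluster, so [a] is inserted between them. /g/ and /b/ form a stop–stop cluster, so [a] is inserted between them. /aidgoaligburo/ → aidagoaligaburo.
Rule 3 (pre-rhotic lowering): /u/ is a high vowel immediately before /r/, so it lowers to [o]. /aidagoaligaburo/ → aidagoaligaboro.
Rule 4 (final vowel raising): /o/ is a mid vowel in word-final position, so it raises to [u]. /aidagoaligaboro/ → aidagoaligaboru.

aidagoaligaboru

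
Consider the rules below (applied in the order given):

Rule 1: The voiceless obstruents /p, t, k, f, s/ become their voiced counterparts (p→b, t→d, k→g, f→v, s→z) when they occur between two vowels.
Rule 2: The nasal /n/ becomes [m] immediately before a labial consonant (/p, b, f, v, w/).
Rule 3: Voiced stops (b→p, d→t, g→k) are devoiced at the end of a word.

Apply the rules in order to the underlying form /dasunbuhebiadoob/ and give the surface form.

dazumbuhebiadoop

Rule 1 (intervocalic voicing): /s/ is a voiceless obstruent between vowels /a/ and /u/, so it voices to [z]. /dasunbuhebiadoob/ → dazunbuhebiadoob.
Rule 2 (nasal place assimilation): /n/ precedes the labial consonant /b/, so it assimilates in place to [m]. /dazunbuhebiadoob/ → dazumbuhebiadoob.
Rule 3 (final devoicing): /b/ is a voiced stop in word-final position, so it devoices to [p]. /dazumbuhebiadoob/ → dazumbuhebiadoop.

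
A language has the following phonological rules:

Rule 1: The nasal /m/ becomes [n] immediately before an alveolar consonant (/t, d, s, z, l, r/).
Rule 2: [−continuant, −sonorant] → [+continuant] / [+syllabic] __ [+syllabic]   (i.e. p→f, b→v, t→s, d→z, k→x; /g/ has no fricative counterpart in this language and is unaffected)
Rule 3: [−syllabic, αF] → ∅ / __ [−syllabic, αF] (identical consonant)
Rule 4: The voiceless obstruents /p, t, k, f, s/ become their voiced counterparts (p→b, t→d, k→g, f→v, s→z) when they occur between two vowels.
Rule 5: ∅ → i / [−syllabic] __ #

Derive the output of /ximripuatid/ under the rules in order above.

Rule 1 (nasal place assimilation): /m/ precedes the alveolar consonant /r/, so it assimilates in place to [n]. /ximripuatid/ → xinripuatid.
Rule 2 (intervocalic spirantization): /p/ is a stop between vowels /i/ and /u/, so it spirantizes to the fricative [f]. /t/ is a stop between vowels /a/ and /i/, so it spirantizes to the fricative [s]. /xinripuatid/ → xinrifuasid.
Rule 3 (degemination): no segment meets the environment; /xinrifuasid/ is unchanged.
Rule 4 (intervocalic voicing): /f/ is a voiceless obstruent between vowels /i/ and /u/, so it voices to [v]. /s/ is a voiceless obstruent between vowels /a/ and /i/, so it voices to [z]. /xinrifuasid/ → xinrivuazid.
Rule 5 (final i-epenthesis): the form ends in the consonant /d/, so [i] is inserted word-finally. /xinrivuazid/ → xinrivuazidi.

xinrivuazidi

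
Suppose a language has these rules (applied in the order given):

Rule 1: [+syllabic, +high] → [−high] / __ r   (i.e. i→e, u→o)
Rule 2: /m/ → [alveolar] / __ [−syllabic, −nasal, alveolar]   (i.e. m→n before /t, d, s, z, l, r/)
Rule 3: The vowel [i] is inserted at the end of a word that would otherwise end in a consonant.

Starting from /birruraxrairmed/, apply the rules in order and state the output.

berroraxraermedi

Rule 1 (pre-rhotic lowering): /i/ is a high vowel immediately before /r/, so it lowers to [e]. /u/ is a high vowel immediately before /r/, so it lowers to [o]. /i/ is a high vowel immediately before /r/, so it lowers to [e]. /birruraxrairmed/ → berroraxraermed.
Rule 2 (nasal place assimilation): no segment meets the environment; /berroraxraermed/ is unchanged.
Rule 3 (final i-epenthesis): the form ends in the consonant /d/, so [i] is inserted word-finally. /berroraxraermed/ → berroraxraermedi.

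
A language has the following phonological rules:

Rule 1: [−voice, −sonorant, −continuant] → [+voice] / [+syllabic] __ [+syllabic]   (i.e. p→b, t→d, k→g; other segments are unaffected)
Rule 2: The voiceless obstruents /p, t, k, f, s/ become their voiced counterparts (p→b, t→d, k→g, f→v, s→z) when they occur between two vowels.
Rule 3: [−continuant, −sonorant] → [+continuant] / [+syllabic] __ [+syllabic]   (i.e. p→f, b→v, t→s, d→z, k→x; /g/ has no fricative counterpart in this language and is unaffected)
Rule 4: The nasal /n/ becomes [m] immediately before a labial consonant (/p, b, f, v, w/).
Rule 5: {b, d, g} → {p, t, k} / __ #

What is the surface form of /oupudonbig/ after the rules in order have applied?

ouvuzombik

Rule 1 (intervocalic voicing): /p/ is a voiceless stop between vowels /u/ and /u/, so it voices to [b]. /oupudonbig/ → oubudonbig.
Rule 2 (intervocalic voicing): no segment meets the environment; /oubudonbig/ is unchanged.
Rule 3 (intervocalic spirantization): /b/ is a stop between vowels /u/ and /u/, so it spirantizes to the fricative [v]. /d/ is a stop between vowels /u/ and /o/, so it spirantizes to the fricative [z]. /oubudonbig/ → ouvuzonbig.
Rule 4 (nasal place assimilation): /n/ precedes the labial consonant /b/, so it assimilates in place to [m]. /ouvuzonbig/ → ouvuzombig.
Rule 5 (final devoicing): /g/ is a voiced stop in word-final position, so it devoices to [k]. /ouvuzombig/ → ouvuzombik.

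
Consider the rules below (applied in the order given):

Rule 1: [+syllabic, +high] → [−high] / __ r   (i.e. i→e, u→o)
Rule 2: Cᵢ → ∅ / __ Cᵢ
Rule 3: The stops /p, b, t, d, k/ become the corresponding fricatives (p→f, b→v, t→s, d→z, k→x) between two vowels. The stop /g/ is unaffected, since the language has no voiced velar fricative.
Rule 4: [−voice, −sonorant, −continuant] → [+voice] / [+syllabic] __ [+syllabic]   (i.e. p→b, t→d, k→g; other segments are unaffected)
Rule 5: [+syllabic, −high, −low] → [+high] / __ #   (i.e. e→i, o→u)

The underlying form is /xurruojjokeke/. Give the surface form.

xoruojoxexi

Rule 1 (pre-rhotic lowering): /u/ is a high vowel immediately before /r/, so it lowers to [o]. /xurruojjokeke/ → xorruojjokeke.
Rule 2 (degemination): /rr/ is a geminate; the first /r/ deletes. /jj/ is a geminate; the first /j/ deletes. /xorruojjokeke/ → xoruojokeke.
Rule 3 (intervocalic spirantization): /k/ is a stop between vowels /o/ and /e/, so it spirantizes to the fricative [x]. /k/ is a stop between vowels /e/ and /e/, so it spirantizes to the fricative [x]. /xoruojokeke/ → xoruojoxexe.
Rule 4 (intervocalic voicing): no segment meets the environment; /xoruojoxexe/ is unchanged.
Rule 5 (final vowel raising): /e/ is a mid vowel in word-final position, so it raises to [i]. /xoruojoxexe/ → xoruojoxexi.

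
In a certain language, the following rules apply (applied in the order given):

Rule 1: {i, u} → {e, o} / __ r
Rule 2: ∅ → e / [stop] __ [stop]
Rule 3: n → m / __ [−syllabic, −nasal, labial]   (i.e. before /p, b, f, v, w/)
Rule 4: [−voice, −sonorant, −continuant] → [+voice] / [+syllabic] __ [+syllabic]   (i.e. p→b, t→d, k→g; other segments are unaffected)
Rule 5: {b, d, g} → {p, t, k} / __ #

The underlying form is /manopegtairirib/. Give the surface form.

manobegedaererip

Rule 1 (pre-rhotic lowering): /i/ is a high vowel immediately before /r/, so it lowers to [e]. /i/ is a high vowel immediately before /r/, so it lowers to [e]. /manopegtairirib/ → manopegtaererib.
Rule 2 (stop-cluster e-epenthesis): /g/ and /t/ form a stop–stop cluster, so [e] is inserted between them. /manopegtaererib/ → manopegetaererib.
Rule 3 (nasal place assimilation): no segment meets the environment; /manopegetaererib/ is unchanged.
Rule 4 (intervocalic voicing): /p/ is a voiceless stop between vowels /o/ and /e/, so it voices to [b]. /t/ is a voiceless stop between vowels /e/ and /a/, so it voices to [d]. /manopegetaererib/ → manobegedaererib.
Rule 5 (final devoicing): /b/ is a voiced stop in word-final position, so it devoices to [p]. /manobegedaererib/ → manobegedaererip.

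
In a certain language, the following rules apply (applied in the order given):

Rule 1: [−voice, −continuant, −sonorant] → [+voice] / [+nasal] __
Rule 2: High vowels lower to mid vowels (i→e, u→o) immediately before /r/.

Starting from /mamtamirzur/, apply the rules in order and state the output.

mamdamerzor

Rule 1 (post-nasal voicing): /t/ is a voiceless stop immediately after the nasal /m/, so it voices to [d]. /mamtamirzur/ → mamdamirzur.
Rule 2 (pre-rhotic lowering): /i/ is a high vowel immediately before /r/, so it lowers to [e]. /u/ is a high vowel immediately before /r/, so it lowers to [o]. /mamdamirzur/ → mamdamerzor.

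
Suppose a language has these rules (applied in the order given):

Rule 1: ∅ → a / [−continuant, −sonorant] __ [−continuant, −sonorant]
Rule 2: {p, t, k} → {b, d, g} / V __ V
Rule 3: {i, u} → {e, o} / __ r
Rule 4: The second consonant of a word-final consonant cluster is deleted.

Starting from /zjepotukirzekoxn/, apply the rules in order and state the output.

zjebodugerzegox

Rule 1 (stop-cluster a-epenthesis): no segment meets the environment; /zjepotukirzekoxn/ is unchanged.
Rule 2 (intervocalic voicing): /p/ is a voiceless stop between vowels /e/ and /o/, so it voices to [b]. /t/ is a voiceless stop between vowels /o/ and /u/, so it voices to [d]. /k/ is a voiceless stop between vowels /u/ and /i/, so it voices to [g]. /k/ is a voiceless stop between vowels /e/ and /o/, so it voices to [g]. /zjepotukirzekoxn/ → zjebodugirzegoxn.
Rule 3 (pre-rhotic lowering): /i/ is a high vowel immediately before /r/, so it lowers to [e]. /zjebodugirzegoxn/ → zjebodugerzegoxn.
Rule 4 (final cluster simplification): /n/ is the second consonant of a word-final cluster /xn/, so it deletes. /zjebodugerzegoxn/ → zjebodugerzegox.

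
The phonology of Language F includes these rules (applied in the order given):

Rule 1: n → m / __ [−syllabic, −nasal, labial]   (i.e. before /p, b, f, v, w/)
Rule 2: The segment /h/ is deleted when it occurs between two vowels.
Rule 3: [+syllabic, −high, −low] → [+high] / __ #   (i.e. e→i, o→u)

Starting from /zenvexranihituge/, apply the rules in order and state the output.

zemvexraniitugi

Rule 1 (nasal place assimilation): /n/ precedes the labial consonant /v/, so it assimilates in place to [m]. /zenvexranihituge/ → zemvexranihituge.
Rule 2 (intervocalic h-deletion): /h/ occurs between vowels /i/ and /i/, so it deletes. /zemvexranihituge/ → zemvexraniituge.
Rule 3 (final vowel raising): /e/ is a mid vowel in word-final position, so it raises to [i]. /zemvexraniituge/ → zemvexraniitugi.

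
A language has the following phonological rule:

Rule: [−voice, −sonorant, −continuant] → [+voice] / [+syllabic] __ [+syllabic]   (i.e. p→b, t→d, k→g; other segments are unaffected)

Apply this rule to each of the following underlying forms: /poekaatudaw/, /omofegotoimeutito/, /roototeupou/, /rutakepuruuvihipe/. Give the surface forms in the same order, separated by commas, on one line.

/poekaatudaw/: /k/ is a voiceless stop between vowels /e/ and /a/, so it voices to [g]. /t/ is a voiceless stop between vowels /a/ and /u/, so it voices to [d]. → [poegaadudaw].
/omofegotoimeutito/: /t/ is a voiceless stop between vowels /o/ and /o/, so it voices to [d]. /t/ is a voiceless stop between vowels /u/ and /i/, so it voices to [d]. /t/ is a voiceless stop between vowels /i/ and /o/, so it voices to [d]. → [omofegodoimeudido].
/roototeupou/: /t/ is a voiceless stop between vowels /o/ and /o/, so it voices to [d]. /t/ is a voiceless stop between vowels /o/ and /e/, so it voices to [d]. /p/ is a voiceless stop between vowels /u/ and /o/, so it voices to [b]. → [roododeubou].
/rutakepuruuvihipe/: /t/ is a voiceless stop between vowels /u/ and /a/, so it voices to [d]. /k/ is a voiceless stop between vowels /a/ and /e/, so it voices to [g]. /p/ is a voiceless stop between vowels /e/ and /u/, so it voices to [b]. /p/ is a voiceless stop between vowels /i/ and /e/, so it voices to [b]. → [rudageburuuvihibe].

poegaadudaw, omofegodoimeudido, roododeubou, rudageburuuvihibe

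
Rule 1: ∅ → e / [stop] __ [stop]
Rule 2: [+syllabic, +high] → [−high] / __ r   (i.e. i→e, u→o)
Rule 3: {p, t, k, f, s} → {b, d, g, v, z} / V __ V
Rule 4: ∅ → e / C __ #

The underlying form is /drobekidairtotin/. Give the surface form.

Rule 1 (stop-cluster e-epenthesis): no segment meets the environment; /drobekidairtotin/ is unchanged.
Rule 2 (pre-rhotic lowering): /i/ is a high vowel immediately before /r/, so it lowers to [e]. /drobekidairtotin/ → drobekidaertotin.
Rule 3 (intervocalic voicing): /k/ is a voiceless obstruent between vowels /e/ and /i/, so it voices to [g]. /t/ is a voiceless obstruent between vowels /o/ and /i/, so it voices to [d]. /drobekidaertotin/ → drobegidaertodin.
Rule 4 (final e-epenthesis): the form ends in the consonant /n/, so [e] is inserted word-finally. /drobegidaertodin/ → drobegidaertodine.

drobegidaertodine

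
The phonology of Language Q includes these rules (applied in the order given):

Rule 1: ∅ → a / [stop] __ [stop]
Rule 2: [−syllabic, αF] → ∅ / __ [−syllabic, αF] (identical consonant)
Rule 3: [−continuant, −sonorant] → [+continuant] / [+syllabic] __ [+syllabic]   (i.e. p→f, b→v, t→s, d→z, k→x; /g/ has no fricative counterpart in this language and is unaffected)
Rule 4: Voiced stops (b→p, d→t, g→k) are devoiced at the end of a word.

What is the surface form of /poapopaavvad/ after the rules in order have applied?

poafofaavat

Rule 1 (stop-cluster a-epenthesis): no segment meets the environment; /poapopaavvad/ is unchanged.
Rule 2 (degemination): /vv/ is a geminate; the first /v/ deletes. /poapopaavvad/ → poapopaavad.
Rule 3 (intervocalic spirantization): /p/ is a stop between vowels /a/ and /o/, so it spirantizes to the fricative [f]. /p/ is a stop between vowels /o/ and /a/, so it spirantizes to the fricative [f]. /poapopaavad/ → poafofaavad.
Rule 4 (final devoicing): /d/ is a voiced stop in word-final position, so it devoices to [t]. /poafofaavad/ → poafofaavat.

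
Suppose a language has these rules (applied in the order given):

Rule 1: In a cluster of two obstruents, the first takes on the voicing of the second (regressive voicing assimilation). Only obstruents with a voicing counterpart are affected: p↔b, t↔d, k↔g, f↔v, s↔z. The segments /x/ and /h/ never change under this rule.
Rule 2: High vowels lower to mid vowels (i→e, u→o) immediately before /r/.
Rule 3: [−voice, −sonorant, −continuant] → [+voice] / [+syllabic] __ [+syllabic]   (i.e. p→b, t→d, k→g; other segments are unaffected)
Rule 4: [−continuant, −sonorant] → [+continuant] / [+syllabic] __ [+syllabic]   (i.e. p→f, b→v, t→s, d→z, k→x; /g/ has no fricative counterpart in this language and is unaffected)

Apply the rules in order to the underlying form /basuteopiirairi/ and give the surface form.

basuzeovieraeri

Rule 1 (regressive voicing assimilation): no segment meets the environment; /basuteopiirairi/ is unchanged.
Rule 2 (pre-rhotic lowering): /i/ is a high vowel immediately before /r/, so it lowers to [e]. /i/ is a high vowel immediately before /r/, so it lowers to [e]. /basuteopiirairi/ → basuteopieraeri.
Rule 3 (intervocalic voicing): /t/ is a voiceless stop between vowels /u/ and /e/, so it voices to [d]. /p/ is a voiceless stop between vowels /o/ and /i/, so it voices to [b]. /basuteopieraeri/ → basudeobieraeri.
Rule 4 (intervocalic spirantization): /d/ is a stop between vowels /u/ and /e/, so it spirantizes to the fricative [z]. /b/ is a stop between vowels /o/ and /i/, so it spirantizes to the fricative [v]. /basudeobieraeri/ → basuzeovieraeri.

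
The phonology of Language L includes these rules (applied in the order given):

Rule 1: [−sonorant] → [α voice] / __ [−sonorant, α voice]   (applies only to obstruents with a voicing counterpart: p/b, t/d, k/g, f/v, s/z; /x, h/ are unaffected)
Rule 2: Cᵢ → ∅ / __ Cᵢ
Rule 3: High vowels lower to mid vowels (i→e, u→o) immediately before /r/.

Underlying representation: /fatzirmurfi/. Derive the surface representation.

fadzermorfi

Rule 1 (regressive voicing assimilation): /t/ precedes the voiced obstruent /z/, so it voices to [d] by assimilation. /fatzirmurfi/ → fadzirmurfi.
Rule 2 (degemination): no segment meets the environment; /fadzirmurfi/ is unchanged.
Rule 3 (pre-rhotic lowering): /i/ is a high vowel immediately before /r/, so it lowers to [e]. /u/ is a high vowel immediately before /r/, so it lowers to [o]. /fadzirmurfi/ → fadzermorfi.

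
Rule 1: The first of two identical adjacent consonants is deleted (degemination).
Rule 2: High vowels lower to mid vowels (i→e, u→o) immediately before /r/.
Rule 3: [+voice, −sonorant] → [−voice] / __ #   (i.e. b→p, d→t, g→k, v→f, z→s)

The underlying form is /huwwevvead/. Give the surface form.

Rule 1 (degemination): /ww/ is a geminate; the first /w/ deletes. /vv/ is a geminate; the first /v/ deletes. /huwwevvead/ → huwevead.
Rule 2 (pre-rhotic lowering): no segment meets the environment; /huwevead/ is unchanged.
Rule 3 (final devoicing): /d/ is a voiced obstruent in word-final position, so it devoices to [t]. /huwevead/ → huweveat.

huweveat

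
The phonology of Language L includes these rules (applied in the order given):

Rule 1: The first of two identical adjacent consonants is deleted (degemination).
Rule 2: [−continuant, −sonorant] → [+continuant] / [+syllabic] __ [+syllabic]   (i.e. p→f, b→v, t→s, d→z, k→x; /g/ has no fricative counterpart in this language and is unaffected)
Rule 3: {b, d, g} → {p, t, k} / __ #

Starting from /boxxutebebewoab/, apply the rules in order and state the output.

boxusevevewoap

Rule 1 (degemination): /xx/ is a geminate; the first /x/ deletes. /boxxutebebewoab/ → boxutebebewoab.
Rule 2 (intervocalic spirantization): /t/ is a stop between vowels /u/ and /e/, so it spirantizes to the fricative [s]. /b/ is a stop between vowels /e/ and /e/, so it spirantizes to the fricative [v]. /b/ is a stop between vowels /e/ and /e/, so it spirantizes to the fricative [v]. /boxutebebewoab/ → boxusevevewoab.
Rule 3 (final devoicing): /b/ is a voiced stop in word-final position, so it devoices to [p]. /boxusevevewoab/ → boxusevevewoap.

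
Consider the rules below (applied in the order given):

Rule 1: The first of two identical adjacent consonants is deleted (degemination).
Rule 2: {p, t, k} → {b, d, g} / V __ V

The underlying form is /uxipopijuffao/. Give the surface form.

Rule 1 (degemination): /ff/ is a geminate; the first /f/ deletes. /uxipopijuffao/ → uxipopijufao.
Rule 2 (intervocalic voicing): /p/ is a voiceless stop between vowels /i/ and /o/, so it voices to [b]. /p/ is a voiceless stop between vowels /o/ and /i/, so it voices to [b]. /uxipopijufao/ → uxibobijufao.

uxibobijufao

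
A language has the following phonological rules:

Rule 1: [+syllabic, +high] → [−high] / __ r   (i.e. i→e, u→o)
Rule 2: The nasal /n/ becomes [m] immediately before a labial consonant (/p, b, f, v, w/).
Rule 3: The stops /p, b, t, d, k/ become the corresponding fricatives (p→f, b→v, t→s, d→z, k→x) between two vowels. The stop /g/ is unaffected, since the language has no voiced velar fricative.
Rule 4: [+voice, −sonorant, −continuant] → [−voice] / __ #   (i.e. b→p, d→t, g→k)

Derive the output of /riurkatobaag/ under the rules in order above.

riorkasovaak

Rule 1 (pre-rhotic lowering): /u/ is a high vowel immediately before /r/, so it lowers to [o]. /riurkatobaag/ → riorkatobaag.
Rule 2 (nasal place assimilation): no segment meets the environment; /riorkatobaag/ is unchanged.
Rule 3 (intervocalic spirantization): /t/ is a stop between vowels /a/ and /o/, so it spirantizes to the fricative [s]. /b/ is a stop between vowels /o/ and /a/, so it spirantizes to the fricative [v]. /riorkatobaag/ → riorkasovaag.
Rule 4 (final devoicing): /g/ is a voiced stop in word-final position, so it devoices to [k]. /riorkasovaag/ → riorkasovaak.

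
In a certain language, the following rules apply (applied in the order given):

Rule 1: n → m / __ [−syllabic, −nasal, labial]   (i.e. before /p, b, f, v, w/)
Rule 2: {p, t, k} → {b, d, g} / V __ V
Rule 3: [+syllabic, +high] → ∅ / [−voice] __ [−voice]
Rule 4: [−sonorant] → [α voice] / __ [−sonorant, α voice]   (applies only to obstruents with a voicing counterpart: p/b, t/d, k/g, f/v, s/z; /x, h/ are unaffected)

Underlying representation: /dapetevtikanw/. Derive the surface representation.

Rule 1 (nasal place assimilation): /n/ precedes the labial consonant /w/, so it assimilates in place to [m]. /dapetevtikanw/ → dapetevtikamw.
Rule 2 (intervocalic voicing): /p/ is a voiceless stop between vowels /a/ and /e/, so it voices to [b]. /t/ is a voiceless stop between vowels /e/ and /e/, so it voices to [d]. /k/ is a voiceless stop between vowels /i/ and /a/, so it voices to [g]. /dapetevtikamw/ → dabedevtigamw.
Rule 3 (high vowel syncope): no segment meets the environment; /dabedevtigamw/ is unchanged.
Rule 4 (regressive voicing assimilation): /v/ precedes the voiceless obstruent /t/, so it devoices to [f] by assimilation. /dabedevtigamw/ → dabedeftigamw.

dabedeftigamw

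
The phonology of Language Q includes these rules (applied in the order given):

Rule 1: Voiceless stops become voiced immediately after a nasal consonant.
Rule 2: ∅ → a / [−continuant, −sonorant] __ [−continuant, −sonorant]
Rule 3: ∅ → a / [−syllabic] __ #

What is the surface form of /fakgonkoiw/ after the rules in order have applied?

Rule 1 (post-nasal voicing): /k/ is a voiceless stop immediately after the nasal /n/, so it voices to [g]. /fakgonkoiw/ → fakgongoiw.
Rule 2 (stop-cluster a-epenthesis): /k/ and /g/ form a stop–stop cluster, so [a] is inserted between them. /fakgongoiw/ → fakagongoiw.
Rule 3 (final a-epenthesis): the form ends in the consonant /w/, so [a] is inserted word-finally. /fakagongoiw/ → fakagongoiwa.

fakagongoiwa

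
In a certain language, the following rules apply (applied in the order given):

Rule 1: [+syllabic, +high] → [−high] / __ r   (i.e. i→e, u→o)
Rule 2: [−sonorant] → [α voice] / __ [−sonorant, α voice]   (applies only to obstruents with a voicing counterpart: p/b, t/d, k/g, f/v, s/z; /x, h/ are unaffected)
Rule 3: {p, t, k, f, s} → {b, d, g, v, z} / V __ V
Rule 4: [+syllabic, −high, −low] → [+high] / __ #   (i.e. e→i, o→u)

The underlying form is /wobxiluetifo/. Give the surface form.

wopxiluedivu

Rule 1 (pre-rhotic lowering): no segment meets the environment; /wobxiluetifo/ is unchanged.
Rule 2 (regressive voicing assimilation): /b/ precedes the voiceless obstruent /x/, so it devoices to [p] by assimilation. /wobxiluetifo/ → wopxiluetifo.
Rule 3 (intervocalic voicing): /t/ is a voiceless obstruent between vowels /e/ and /i/, so it voices to [d]. /f/ is a voiceless obstruent between vowels /i/ and /o/, so it voices to [v]. /wopxiluetifo/ → wopxiluedivo.
Rule 4 (final vowel raising): /o/ is a mid vowel in word-final position, so it raises to [u]. /wopxiluedivo/ → wopxiluedivu.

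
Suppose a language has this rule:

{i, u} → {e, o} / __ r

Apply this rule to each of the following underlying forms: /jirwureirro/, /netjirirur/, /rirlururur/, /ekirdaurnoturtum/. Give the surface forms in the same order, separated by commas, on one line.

/jirwureirro/: /i/ is a high vowel immediately before /r/, so it lowers to [e]. /u/ is a high vowel immediately before /r/, so it lowers to [o]. /i/ is a high vowel immediately before /r/, so it lowers to [e]. → [jerworeerro].
/netjirirur/: /i/ is a high vowel immediately before /r/, so it lowers to [e]. /i/ is a high vowel immediately before /r/, so it lowers to [e]. /u/ is a high vowel immediately before /r/, so it lowers to [o]. → [netjereror].
/rirlururur/: /i/ is a high vowel immediately before /r/, so it lowers to [e]. /u/ is a high vowel immediately before /r/, so it lowers to [o]. /u/ is a high vowel immediately before /r/, so it lowers to [o]. /u/ is a high vowel immediately before /r/, so it lowers to [o]. → [rerlororor].
/ekirdaurnoturtum/: /i/ is a high vowel immediately before /r/, so it lowers to [e]. /u/ is a high vowel immediately before /r/, so it lowers to [o]. /u/ is a high vowel immediately before /r/, so it lowers to [o]. → [ekerdaornotortum].

jerworeerro, netjereror, rerlororor, ekerdaornotortum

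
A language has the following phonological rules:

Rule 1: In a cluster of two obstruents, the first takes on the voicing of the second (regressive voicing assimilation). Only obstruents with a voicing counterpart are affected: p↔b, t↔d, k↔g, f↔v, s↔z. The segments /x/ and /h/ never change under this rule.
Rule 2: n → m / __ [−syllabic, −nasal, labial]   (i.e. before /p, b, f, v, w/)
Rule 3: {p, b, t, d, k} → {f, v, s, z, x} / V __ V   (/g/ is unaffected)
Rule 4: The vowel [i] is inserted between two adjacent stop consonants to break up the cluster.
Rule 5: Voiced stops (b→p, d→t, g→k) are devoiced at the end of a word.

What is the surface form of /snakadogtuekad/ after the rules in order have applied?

snaxazokituexat

Rule 1 (regressive voicing assimilation): /g/ precedes the voiceless obstruent /t/, so it devoices to [k] by assimilation. /snakadogtuekad/ → snakadoktuekad.
Rule 2 (nasal place assimilation): no segment meets the environment; /snakadoktuekad/ is unchanged.
Rule 3 (intervocalic spirantization): /k/ is a stop between vowels /a/ and /a/, so it spirantizes to the fricative [x]. /d/ is a stop between vowels /a/ and /o/, so it spirantizes to the fricative [z]. /k/ is a stop between vowels /e/ and /a/, so it spirantizes to the fricative [x]. /snakadoktuekad/ → snaxazoktuexad.
Rule 4 (stop-cluster i-epenthesis): /k/ and /t/ form a stop–stop cluster, so [i] is inserted between them. /snaxazoktuexad/ → snaxazokituexad.
Rule 5 (final devoicing): /d/ is a voiced stop in word-final position, so it devoices to [t]. /snaxazokituexad/ → snaxazokituexat.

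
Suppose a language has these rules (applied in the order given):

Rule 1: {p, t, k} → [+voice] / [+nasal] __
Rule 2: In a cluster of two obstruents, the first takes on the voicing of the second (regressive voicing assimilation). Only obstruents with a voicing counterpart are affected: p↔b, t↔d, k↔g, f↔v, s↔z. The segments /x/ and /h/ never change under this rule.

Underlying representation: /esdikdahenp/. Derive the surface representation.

Rule 1 (post-nasal voicing): /p/ is a voiceless stop immediately after the nasal /n/, so it voices to [b]. /esdikdahenp/ → esdikdahenb.
Rule 2 (regressive voicing assimilation): /s/ precedes the voiced obstruent /d/, so it voices to [z] by assimilation. /k/ precedes the voiced obstruent /d/, so it voices to [g] by assimilation. /esdikdahenb/ → ezdigdahenb.

ezdigdahenb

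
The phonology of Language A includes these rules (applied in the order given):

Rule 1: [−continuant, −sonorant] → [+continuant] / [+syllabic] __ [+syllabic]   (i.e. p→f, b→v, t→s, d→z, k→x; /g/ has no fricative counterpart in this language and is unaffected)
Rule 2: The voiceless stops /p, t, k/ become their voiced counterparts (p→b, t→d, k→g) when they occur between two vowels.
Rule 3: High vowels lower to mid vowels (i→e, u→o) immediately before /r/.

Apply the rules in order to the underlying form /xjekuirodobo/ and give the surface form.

Rule 1 (intervocalic spirantization): /k/ is a stop between vowels /e/ and /u/, so it spirantizes to the fricative [x]. /d/ is a stop between vowels /o/ and /o/, so it spirantizes to the fricative [z]. /b/ is a stop between vowels /o/ and /o/, so it spirantizes to the fricative [v]. /xjekuirodobo/ → xjexuirozovo.
Rule 2 (intervocalic voicing): no segment meets the environment; /xjexuirozovo/ is unchanged.
Rule 3 (pre-rhotic lowering): /i/ is a high vowel immediately before /r/, so it lowers to [e]. /xjexuirozovo/ → xjexuerozovo.

xjexuerozovo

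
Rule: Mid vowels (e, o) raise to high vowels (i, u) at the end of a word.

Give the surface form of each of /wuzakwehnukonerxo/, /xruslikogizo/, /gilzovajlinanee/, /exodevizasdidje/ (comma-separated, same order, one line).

/wuzakwehnukonerxo/: /o/ is a mid vowel in word-final position, so it raises to [u]. → [wuzakwehnukonerxu].
/xruslikogizo/: /o/ is a mid vowel in word-final position, so it raises to [u]. → [xruslikogizu].
/gilzovajlinanee/: /e/ is a mid vowel in word-final position, so it raises to [i]. → [gilzovajlinanei].
/exodevizasdidje/: /e/ is a mid vowel in word-final position, so it raises to [i]. → [exodevizasdidji].

wuzakwehnukonerxu, xruslikogizu, gilzovajlinanei, exodevizasdidji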